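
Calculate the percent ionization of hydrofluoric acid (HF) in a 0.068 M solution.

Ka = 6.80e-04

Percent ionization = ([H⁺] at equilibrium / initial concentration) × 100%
Percent ionization = 9.51%

Let x = [H⁺]. Ka = x²/(C - x) ⇒ x² + (6.80e-04)x - (6.80e-04)(0.068) = 0. x = 6.4685e-03. Percent = (6.4685e-03/0.068) × 100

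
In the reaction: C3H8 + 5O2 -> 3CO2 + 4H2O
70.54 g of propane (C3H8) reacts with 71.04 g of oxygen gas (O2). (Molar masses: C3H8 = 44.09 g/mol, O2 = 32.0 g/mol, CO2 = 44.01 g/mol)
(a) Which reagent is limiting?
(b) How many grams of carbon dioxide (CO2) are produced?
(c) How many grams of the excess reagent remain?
(a) O2, (b) 58.62 g, (c) 50.96 g

Moles of C3H8 = 70.54 g ÷ 44.09 g/mol = 1.59991 mol
Moles of O2 = 71.04 g ÷ 32.0 g/mol = 2.22 mol
Moles ÷ coefficient: C3H8: 1.59991/1 = 1.6, O2: 2.22/5 = 0.444
(a) O2 has the smaller value, so O2 is the limiting reagent.
(b) Moles of CO2 = 2.22 mol O2 × (3/5) = 1.332 mol; mass = 1.332 mol × 44.01 g/mol = 58.62 g
(c) C3H8 consumed = 2.22 × (1/5) = 0.444 mol; remaining = 1.59991 − 0.444 = 1.15591 mol; mass = 1.15591 mol × 44.09 g/mol = 50.96 g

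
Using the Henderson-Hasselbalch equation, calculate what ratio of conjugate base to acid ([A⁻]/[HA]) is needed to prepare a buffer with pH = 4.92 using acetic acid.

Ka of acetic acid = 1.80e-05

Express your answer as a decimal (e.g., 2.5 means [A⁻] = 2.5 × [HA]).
[A⁻]/[HA] = 1.497

pKa = −log(1.80e-05) = 4.7447. pH = pKa + log([A⁻]/[HA]). 4.92 = 4.7447 + log(ratio). log(ratio) = 4.92 − 4.7447 = 0.1753. ratio = 10^(0.1753) = 1.497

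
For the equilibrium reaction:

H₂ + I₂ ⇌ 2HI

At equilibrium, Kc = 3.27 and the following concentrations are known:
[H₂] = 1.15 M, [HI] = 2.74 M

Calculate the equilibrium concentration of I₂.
[I₂] = 1.9964 M

Kc = ([HI]^2) / ([H₂] × [I₂]) = 3.27
[I₂]^1 = (product terms)/(Kc · other reactant terms) = 7.5076 / (3.27 · 1.15) = 1.9964
[I₂] = 1.9964 M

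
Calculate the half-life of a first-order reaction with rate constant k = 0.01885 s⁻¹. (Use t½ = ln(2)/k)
36.77 s

t½ = ln(2)/k = 0.6931/0.01885 = 36.77 s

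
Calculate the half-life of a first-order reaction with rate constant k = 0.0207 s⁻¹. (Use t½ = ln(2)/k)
33.49 s

t½ = ln(2)/k = 0.6931/0.0207 = 33.49 s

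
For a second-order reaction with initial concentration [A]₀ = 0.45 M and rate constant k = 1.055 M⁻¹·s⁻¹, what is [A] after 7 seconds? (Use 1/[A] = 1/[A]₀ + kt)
0.1041 M

1/[A] = 1/[A]₀ + k·t = 1/0.45 + (1.055)·(7) = 2.2222 + 7.3850 = 9.6072
[A] = 1/9.6072 = 0.1041 M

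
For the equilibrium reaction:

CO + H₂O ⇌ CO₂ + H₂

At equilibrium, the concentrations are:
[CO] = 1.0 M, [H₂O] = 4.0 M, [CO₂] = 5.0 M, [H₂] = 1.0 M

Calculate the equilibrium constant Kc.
K_c = 1.2500

Kc = ([CO₂] × [H₂]) / ([CO] × [H₂O])
   = ((5.0)·(1.0)) / ((1.0)·(4.0))
   = 5 / 4 = 1.2500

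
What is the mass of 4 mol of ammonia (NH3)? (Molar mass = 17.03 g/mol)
Mass = 4 mol × 17.03 g/mol = 68.12 g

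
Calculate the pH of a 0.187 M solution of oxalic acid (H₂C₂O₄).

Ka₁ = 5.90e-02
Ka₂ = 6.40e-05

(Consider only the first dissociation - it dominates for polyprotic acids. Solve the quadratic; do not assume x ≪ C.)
pH = 1.10

x² + Ka₁·x − Ka₁·C = 0 with Ka₁ = 5.90e-02, C = 0.187.
x = (−Ka₁ + √(Ka₁² + 4·Ka₁·C))/2 = 7.9602e-02 M, so pH = 1.10.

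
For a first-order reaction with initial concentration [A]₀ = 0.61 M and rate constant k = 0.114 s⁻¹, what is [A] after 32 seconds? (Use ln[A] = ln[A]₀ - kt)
0.0159 M

ln[A] = ln[A]₀ - k·t = ln(0.61) - (0.114)·(32) = -0.4943 - 3.6480 = -4.1423
[A] = e^(-4.1423) = 0.0159 M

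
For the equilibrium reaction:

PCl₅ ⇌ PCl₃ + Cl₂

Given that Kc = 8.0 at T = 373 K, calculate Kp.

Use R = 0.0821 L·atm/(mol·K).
K_p = 244.9864

Δn = (moles gaseous products) − (moles gaseous reactants) = 1
T = 373 K; RT = 0.0821 × 373 = 30.6233
Kp = Kc·(RT)^Δn = 8.0 × (30.6233)^1 = 8.0 × 30.6233 = 244.9864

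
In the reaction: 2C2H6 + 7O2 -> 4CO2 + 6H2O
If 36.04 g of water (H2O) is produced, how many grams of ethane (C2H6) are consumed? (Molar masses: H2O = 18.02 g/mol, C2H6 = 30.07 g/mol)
Moles of H2O = 36.04 g ÷ 18.02 g/mol = 2 mol
Mole ratio: 2 mol C2H6 / 6 mol H2O
Moles of C2H6 = 2 × (2/6) = 0.666667 mol
Mass of C2H6 = 0.666667 mol × 30.07 g/mol = 20.05 g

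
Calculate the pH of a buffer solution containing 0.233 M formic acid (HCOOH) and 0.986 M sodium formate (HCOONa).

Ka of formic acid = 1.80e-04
pH = 4.37

pKa = -log(1.80e-04) = 3.74. pH = pKa + log([A⁻]/[HA]) = 3.74 + log(0.986/0.233)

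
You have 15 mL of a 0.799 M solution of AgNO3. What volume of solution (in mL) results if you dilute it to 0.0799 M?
Using M₁V₁ = M₂V₂:
0.799 × 15 = 0.0799 × V₂
V₂ = (0.799 × 15) / 0.0799 = 150 mL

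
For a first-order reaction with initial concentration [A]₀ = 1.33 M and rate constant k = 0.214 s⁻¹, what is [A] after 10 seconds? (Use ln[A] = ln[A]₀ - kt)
0.1565 M

ln[A] = ln[A]₀ - k·t = ln(1.33) - (0.214)·(10) = 0.2852 - 2.1400 = -1.8548
[A] = e^(-1.8548) = 0.1565 M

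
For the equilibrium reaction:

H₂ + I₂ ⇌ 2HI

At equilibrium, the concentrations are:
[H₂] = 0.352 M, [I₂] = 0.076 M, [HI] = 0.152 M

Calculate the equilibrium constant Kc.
K_c = 0.8636

Kc = ([HI]^2) / ([H₂] × [I₂])
   = ((0.152)^2) / ((0.352)·(0.076))
   = 0.023104 / 0.026752 = 0.8636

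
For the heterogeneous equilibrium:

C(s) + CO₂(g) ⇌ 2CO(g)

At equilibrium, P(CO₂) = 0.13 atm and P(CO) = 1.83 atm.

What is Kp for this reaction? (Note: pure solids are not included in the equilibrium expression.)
K_p = 25.761

Solid C is excluded.
Kp = P(CO)²/P(CO₂) = (1.83)²/0.13 = 3.349/0.13 = 25.761.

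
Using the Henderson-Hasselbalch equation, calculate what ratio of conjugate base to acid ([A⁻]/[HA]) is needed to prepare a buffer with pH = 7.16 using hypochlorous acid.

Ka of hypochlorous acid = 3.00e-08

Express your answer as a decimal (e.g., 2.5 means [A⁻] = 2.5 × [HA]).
[A⁻]/[HA] = 0.434

pKa = −log(3.00e-08) = 7.5229. pH = pKa + log([A⁻]/[HA]). 7.16 = 7.5229 + log(ratio). log(ratio) = 7.16 − 7.5229 = -0.3629. ratio = 10^(-0.3629) = 0.434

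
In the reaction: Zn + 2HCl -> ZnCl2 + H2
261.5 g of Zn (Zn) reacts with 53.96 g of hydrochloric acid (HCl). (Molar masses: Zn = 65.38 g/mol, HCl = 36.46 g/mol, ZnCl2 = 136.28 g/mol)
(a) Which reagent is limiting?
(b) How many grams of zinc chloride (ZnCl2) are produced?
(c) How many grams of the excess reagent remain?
(a) HCl, (b) 100.8 g, (c) 213.1 g

Moles of Zn = 261.5 g ÷ 65.38 g/mol = 3.99969 mol
Moles of HCl = 53.96 g ÷ 36.46 g/mol = 1.47998 mol
Moles ÷ coefficient: Zn: 3.99969/1 = 4, HCl: 1.47998/2 = 0.74
(a) HCl has the smaller value, so HCl is the limiting reagent.
(b) Moles of ZnCl2 = 1.47998 mol HCl × (1/2) = 0.739989 mol; mass = 0.739989 mol × 136.28 g/mol = 100.8 g
(c) Zn consumed = 1.47998 × (1/2) = 0.739989 mol; remaining = 3.99969 − 0.739989 = 3.25971 mol; mass = 3.25971 mol × 65.38 g/mol = 213.1 g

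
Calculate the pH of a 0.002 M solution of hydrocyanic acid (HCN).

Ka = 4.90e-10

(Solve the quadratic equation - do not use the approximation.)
pH = 6.00

x² + Ka×x - Ka×C = 0. Using quadratic formula: [H⁺] = 9.8970e-07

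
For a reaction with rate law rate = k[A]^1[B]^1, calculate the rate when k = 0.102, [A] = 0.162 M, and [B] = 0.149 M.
0.002462 M/s

rate = k·[A]^1·[B]^1 = 0.102·(0.162)^1·(0.149)^1 = 0.102·0.162·0.149 = 0.002462 M/s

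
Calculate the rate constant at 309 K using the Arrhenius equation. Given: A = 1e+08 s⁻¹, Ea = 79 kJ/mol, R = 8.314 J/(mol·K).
4.42e-06 s⁻¹

k = A·exp(-Ea/(R·T)) = 1e+08·exp(-79000/(8.314·309)) = 1e+08·exp(-30.7510) = 1e+08·4.4160e-14 = 4.42e-06 s⁻¹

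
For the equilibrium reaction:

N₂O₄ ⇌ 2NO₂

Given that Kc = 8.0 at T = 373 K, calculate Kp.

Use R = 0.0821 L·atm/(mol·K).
K_p = 244.9864

Δn = (moles gaseous products) − (moles gaseous reactants) = 1
T = 373 K; RT = 0.0821 × 373 = 30.6233
Kp = Kc·(RT)^Δn = 8.0 × (30.6233)^1 = 8.0 × 30.6233 = 244.9864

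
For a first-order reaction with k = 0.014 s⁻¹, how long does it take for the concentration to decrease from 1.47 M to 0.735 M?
49.51 s

From ln[A] = ln[A]₀ - k·t: t = ln([A]₀/[A])/k = ln(1.47/0.735)/0.014 = ln(2.0000)/0.014 = 0.6931/0.014 = 49.51 s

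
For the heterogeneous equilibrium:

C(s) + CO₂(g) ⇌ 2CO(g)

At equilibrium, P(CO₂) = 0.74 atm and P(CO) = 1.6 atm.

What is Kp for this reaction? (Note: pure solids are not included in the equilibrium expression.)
K_p = 3.459

Solid C is excluded.
Kp = P(CO)²/P(CO₂) = (1.6)²/0.74 = 2.56/0.74 = 3.459.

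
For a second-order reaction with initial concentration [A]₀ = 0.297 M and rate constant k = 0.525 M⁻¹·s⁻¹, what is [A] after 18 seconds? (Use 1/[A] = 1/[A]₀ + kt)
0.0780 M

1/[A] = 1/[A]₀ + k·t = 1/0.297 + (0.525)·(18) = 3.3670 + 9.4500 = 12.8170
[A] = 1/12.8170 = 0.0780 M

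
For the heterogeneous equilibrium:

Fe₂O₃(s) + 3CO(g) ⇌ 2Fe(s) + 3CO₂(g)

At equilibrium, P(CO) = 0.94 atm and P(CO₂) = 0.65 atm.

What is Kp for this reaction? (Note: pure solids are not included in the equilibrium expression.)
K_p = 0.331

Solids (Fe₂O₃, Fe) are excluded.
Kp = P(CO₂)³/P(CO)³ = (0.65)³/(0.94)³ = 0.2746/0.8306 = 0.331.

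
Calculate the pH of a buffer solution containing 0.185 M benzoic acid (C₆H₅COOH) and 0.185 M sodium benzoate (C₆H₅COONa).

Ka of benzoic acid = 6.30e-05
pH = 4.20

pKa = -log(6.30e-05) = 4.20. pH = pKa + log([A⁻]/[HA]) = 4.20 + log(0.185/0.185)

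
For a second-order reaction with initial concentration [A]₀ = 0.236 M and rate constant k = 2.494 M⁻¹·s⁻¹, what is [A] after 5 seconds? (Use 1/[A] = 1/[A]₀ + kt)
0.0599 M

1/[A] = 1/[A]₀ + k·t = 1/0.236 + (2.494)·(5) = 4.2373 + 12.4700 = 16.7073
[A] = 1/16.7073 = 0.0599 M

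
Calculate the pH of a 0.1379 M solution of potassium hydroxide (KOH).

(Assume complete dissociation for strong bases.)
pH = 13.14

[OH⁻] = 0.1379 M for strong base. pOH = -log[OH⁻] = 0.86, pH = 14 - pOH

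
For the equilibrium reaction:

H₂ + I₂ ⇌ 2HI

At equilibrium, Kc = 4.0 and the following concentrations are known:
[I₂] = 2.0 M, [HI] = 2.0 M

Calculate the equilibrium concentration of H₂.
[H₂] = 0.5000 M

Kc = ([HI]^2) / ([H₂] × [I₂]) = 4.0
[H₂]^1 = (product terms)/(Kc · other reactant terms) = 4 / (4.0 · 2) = 0.5
[H₂] = 0.5000 M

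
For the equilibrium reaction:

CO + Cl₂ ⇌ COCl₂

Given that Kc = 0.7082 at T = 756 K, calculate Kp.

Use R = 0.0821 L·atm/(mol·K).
K_p = 0.0114

Δn = (moles gaseous products) − (moles gaseous reactants) = -1
T = 756 K; RT = 0.0821 × 756 = 62.0676
Kp = Kc·(RT)^Δn = 0.7082 × (62.0676)^-1 = 0.7082 × 0.0161115 = 0.0114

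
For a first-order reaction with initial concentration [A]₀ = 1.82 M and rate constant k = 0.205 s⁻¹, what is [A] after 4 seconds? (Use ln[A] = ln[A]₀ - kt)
0.8016 M

ln[A] = ln[A]₀ - k·t = ln(1.82) - (0.205)·(4) = 0.5988 - 0.8200 = -0.2212
[A] = e^(-0.2212) = 0.8016 M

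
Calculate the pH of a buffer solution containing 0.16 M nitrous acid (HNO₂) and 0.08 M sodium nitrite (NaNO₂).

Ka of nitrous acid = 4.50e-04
pH = 3.05

pKa = -log(4.50e-04) = 3.35. pH = pKa + log([A⁻]/[HA]) = 3.35 + log(0.08/0.16)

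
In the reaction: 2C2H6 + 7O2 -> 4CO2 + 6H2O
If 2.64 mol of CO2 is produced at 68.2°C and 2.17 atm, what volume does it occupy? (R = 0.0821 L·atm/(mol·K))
T = 68.2°C + 273.15 = 341.35 K
V = nRT/P = (2.64 × 0.0821 × 341.35) / 2.17
V = 34.09 L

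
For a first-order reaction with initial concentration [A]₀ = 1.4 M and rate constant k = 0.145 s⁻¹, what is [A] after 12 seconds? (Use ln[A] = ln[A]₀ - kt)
0.2457 M

ln[A] = ln[A]₀ - k·t = ln(1.4) - (0.145)·(12) = 0.3365 - 1.7400 = -1.4035
[A] = e^(-1.4035) = 0.2457 M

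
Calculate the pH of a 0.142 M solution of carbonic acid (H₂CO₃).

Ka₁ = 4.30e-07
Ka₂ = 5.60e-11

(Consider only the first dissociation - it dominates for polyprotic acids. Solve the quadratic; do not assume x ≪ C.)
pH = 3.61

x² + Ka₁·x − Ka₁·C = 0 with Ka₁ = 4.30e-07, C = 0.142.
x = (−Ka₁ + √(Ka₁² + 4·Ka₁·C))/2 = 2.4689e-04 M, so pH = 3.61.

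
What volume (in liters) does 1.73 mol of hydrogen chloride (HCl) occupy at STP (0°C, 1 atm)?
At STP, 1 mol of gas occupies 22.4 L
Volume = 1.73 mol × 22.4 L/mol = 38.75 L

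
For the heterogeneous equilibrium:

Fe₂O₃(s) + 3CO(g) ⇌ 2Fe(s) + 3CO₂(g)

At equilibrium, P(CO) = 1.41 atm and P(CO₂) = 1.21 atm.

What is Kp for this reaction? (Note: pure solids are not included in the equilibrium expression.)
K_p = 0.632

Solids (Fe₂O₃, Fe) are excluded.
Kp = P(CO₂)³/P(CO)³ = (1.21)³/(1.41)³ = 1.772/2.803 = 0.632.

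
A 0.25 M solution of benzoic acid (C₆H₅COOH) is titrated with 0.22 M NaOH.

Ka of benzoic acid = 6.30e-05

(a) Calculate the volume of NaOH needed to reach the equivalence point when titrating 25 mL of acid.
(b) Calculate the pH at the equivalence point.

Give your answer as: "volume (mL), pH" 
V = 28.4 mL, pH = 8.63

(a) At equivalence: moles acid = moles base.
moles acid = 0.25 × 0.025 = 0.00625 mol; V_NaOH = 0.00625/0.22 = 0.02841 L = 28.4 mL.
(b) At equivalence, all acid → conjugate base A⁻ at [A⁻] = 0.00625/0.05341 = 0.117 M.
Kb = Kw/Ka = 1.0e-14/6.30e-05 = 1.587e-10; [OH⁻] = √(Kb·[A⁻]) = 4.310e-06; pOH = 5.37; pH = 14 − pOH = 8.63.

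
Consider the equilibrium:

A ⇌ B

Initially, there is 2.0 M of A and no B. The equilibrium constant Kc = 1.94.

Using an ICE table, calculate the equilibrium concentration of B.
[B] = 1.320 M

ICE: [A] = 2.0 − x, [B] = x.
Kc = x/(2.0 − x) = 1.94 ⇒ x = 1.94·2.0/(1 + 1.94) = 3.88/2.94 = 1.32.
[B] = x = 1.320 M.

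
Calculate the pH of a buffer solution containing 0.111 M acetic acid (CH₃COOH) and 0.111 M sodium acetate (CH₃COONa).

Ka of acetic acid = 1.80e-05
pH = 4.74

pKa = -log(1.80e-05) = 4.74. pH = pKa + log([A⁻]/[HA]) = 4.74 + log(0.111/0.111)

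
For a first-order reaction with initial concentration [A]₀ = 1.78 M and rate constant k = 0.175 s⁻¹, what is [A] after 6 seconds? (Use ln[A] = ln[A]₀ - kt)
0.6229 M

ln[A] = ln[A]₀ - k·t = ln(1.78) - (0.175)·(6) = 0.5766 - 1.0500 = -0.4734
[A] = e^(-0.4734) = 0.6229 M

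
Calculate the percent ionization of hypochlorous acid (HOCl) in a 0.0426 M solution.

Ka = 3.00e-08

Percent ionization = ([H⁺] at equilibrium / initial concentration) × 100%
Percent ionization = 0.0839%

Let x = [H⁺]. Ka = x²/(C - x) ⇒ x² + (3.00e-08)x - (3.00e-08)(0.0426) = 0. x = 3.5734e-05. Percent = (3.5734e-05/0.0426) × 100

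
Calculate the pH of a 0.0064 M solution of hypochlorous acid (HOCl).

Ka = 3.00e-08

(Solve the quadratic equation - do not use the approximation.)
pH = 4.86

x² + Ka×x - Ka×C = 0. Using quadratic formula: [H⁺] = 1.3841e-05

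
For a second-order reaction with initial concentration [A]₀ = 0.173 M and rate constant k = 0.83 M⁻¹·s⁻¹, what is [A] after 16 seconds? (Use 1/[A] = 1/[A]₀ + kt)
0.0525 M

1/[A] = 1/[A]₀ + k·t = 1/0.173 + (0.83)·(16) = 5.7803 + 13.2800 = 19.0603
[A] = 1/19.0603 = 0.0525 M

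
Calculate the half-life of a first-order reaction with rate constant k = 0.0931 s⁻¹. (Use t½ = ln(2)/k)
7.45 s

t½ = ln(2)/k = 0.6931/0.0931 = 7.45 s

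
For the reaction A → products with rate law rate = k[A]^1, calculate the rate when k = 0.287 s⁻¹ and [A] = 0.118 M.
0.03387 M/s

rate = k·[A]^1 = 0.287·(0.118)^1 = 0.287·0.118 = 0.03387 M/s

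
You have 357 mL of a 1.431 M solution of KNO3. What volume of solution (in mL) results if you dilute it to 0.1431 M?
Using M₁V₁ = M₂V₂:
1.431 × 357 = 0.1431 × V₂
V₂ = (1.431 × 357) / 0.1431 = 3570 mL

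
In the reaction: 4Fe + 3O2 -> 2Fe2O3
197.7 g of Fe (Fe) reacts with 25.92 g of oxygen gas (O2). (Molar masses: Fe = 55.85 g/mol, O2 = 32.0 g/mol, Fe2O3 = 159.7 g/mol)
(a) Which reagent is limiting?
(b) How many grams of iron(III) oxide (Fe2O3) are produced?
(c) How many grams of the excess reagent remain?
(a) O2, (b) 86.24 g, (c) 137.4 g

Moles of Fe = 197.7 g ÷ 55.85 g/mol = 3.53984 mol
Moles of O2 = 25.92 g ÷ 32.0 g/mol = 0.81 mol
Moles ÷ coefficient: Fe: 3.53984/4 = 0.885, O2: 0.81/3 = 0.27
(a) O2 has the smaller value, so O2 is the limiting reagent.
(b) Moles of Fe2O3 = 0.81 mol O2 × (2/3) = 0.54 mol; mass = 0.54 mol × 159.7 g/mol = 86.24 g
(c) Fe consumed = 0.81 × (4/3) = 1.08 mol; remaining = 3.53984 − 1.08 = 2.45984 mol; mass = 2.45984 mol × 55.85 g/mol = 137.4 g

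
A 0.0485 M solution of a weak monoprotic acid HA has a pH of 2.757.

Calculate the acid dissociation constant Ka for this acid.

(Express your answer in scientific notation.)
K_a = 6.55e-05

[H⁺] = 10^(−pH) = 10^(−2.757) = 1.750e-03 M. For HA ⇌ H⁺ + A⁻, Ka = x²/(C − x) = (1.750e-03)²/(0.0485 − 1.750e-03) = 6.55e-05.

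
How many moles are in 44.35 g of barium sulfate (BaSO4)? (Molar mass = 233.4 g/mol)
Moles = 44.35 g ÷ 233.4 g/mol = 0.19 mol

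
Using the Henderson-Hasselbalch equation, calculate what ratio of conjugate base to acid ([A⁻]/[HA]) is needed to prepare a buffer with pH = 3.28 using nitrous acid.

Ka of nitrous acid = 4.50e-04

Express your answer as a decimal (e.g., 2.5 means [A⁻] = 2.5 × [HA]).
[A⁻]/[HA] = 0.857

pKa = −log(4.50e-04) = 3.3468. pH = pKa + log([A⁻]/[HA]). 3.28 = 3.3468 + log(ratio). log(ratio) = 3.28 − 3.3468 = -0.0668. ratio = 10^(-0.0668) = 0.857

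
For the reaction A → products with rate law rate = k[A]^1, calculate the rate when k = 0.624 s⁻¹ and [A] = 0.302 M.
0.1884 M/s

rate = k·[A]^1 = 0.624·(0.302)^1 = 0.624·0.302 = 0.1884 M/s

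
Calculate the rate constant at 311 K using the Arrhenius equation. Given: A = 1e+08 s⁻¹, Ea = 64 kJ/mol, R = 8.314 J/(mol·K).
1.78e-03 s⁻¹

k = A·exp(-Ea/(R·T)) = 1e+08·exp(-64000/(8.314·311)) = 1e+08·exp(-24.7520) = 1e+08·1.7798e-11 = 1.78e-03 s⁻¹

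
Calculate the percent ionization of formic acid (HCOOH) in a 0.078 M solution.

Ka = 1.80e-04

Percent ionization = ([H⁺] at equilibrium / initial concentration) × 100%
Percent ionization = 4.69%

Let x = [H⁺]. Ka = x²/(C - x) ⇒ x² + (1.80e-04)x - (1.80e-04)(0.078) = 0. x = 3.6581e-03. Percent = (3.6581e-03/0.078) × 100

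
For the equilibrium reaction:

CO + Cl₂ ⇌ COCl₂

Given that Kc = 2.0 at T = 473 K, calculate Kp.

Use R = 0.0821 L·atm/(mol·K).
K_p = 0.0515

Δn = (moles gaseous products) − (moles gaseous reactants) = -1
T = 473 K; RT = 0.0821 × 473 = 38.8333
Kp = Kc·(RT)^Δn = 2.0 × (38.8333)^-1 = 2.0 × 0.0257511 = 0.0515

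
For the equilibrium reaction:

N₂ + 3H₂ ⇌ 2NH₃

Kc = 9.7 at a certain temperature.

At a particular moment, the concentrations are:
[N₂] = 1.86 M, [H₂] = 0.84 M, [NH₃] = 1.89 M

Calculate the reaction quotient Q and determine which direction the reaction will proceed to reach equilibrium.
Q = 3.240, Q < K, reaction proceeds forward (toward products)

Q = ([NH₃]^2) / ([N₂] × [H₂]^3)
  = ((1.89)^2) / ((1.86)·(0.84)^3) = 3.5721/1.1024 = 3.24
Since Q = 3.24 < Kc = 9.7, the reaction proceeds forward (toward products) to reach equilibrium.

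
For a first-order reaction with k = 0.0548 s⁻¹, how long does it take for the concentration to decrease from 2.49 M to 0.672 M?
23.90 s

From ln[A] = ln[A]₀ - k·t: t = ln([A]₀/[A])/k = ln(2.49/0.672)/0.0548 = ln(3.7054)/0.0548 = 1.3098/0.0548 = 23.90 s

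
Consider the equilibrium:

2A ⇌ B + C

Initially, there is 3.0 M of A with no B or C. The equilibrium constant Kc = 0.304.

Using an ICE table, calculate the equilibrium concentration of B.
[B] = 0.787 M

ICE: [A] = 3.0 − 2x, [B] = [C] = x.
Kc = x²/(3.0 − 2x)² = 0.304 ⇒ √Kc = x/(3.0 − 2x).
x = √0.304·3.0/(1 + 2√0.304) = 0.55136·3.0/2.1027 = 0.78664.
[B] = x = 0.787 M.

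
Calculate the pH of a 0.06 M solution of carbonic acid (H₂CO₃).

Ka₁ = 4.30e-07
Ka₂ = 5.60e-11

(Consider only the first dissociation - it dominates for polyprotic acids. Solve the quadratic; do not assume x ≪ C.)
pH = 3.79

x² + Ka₁·x − Ka₁·C = 0 with Ka₁ = 4.30e-07, C = 0.06.
x = (−Ka₁ + √(Ka₁² + 4·Ka₁·C))/2 = 1.6041e-04 M, so pH = 3.79.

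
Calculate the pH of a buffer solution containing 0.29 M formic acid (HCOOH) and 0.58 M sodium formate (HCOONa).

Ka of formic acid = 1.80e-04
pH = 4.05

pKa = -log(1.80e-04) = 3.74. pH = pKa + log([A⁻]/[HA]) = 3.74 + log(0.58/0.29)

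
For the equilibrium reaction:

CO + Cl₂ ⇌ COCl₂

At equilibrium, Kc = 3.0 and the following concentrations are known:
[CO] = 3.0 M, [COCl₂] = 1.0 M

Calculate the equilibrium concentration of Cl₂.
[Cl₂] = 0.1111 M

Kc = ([COCl₂]) / ([CO] × [Cl₂]) = 3.0
[Cl₂]^1 = (product terms)/(Kc · other reactant terms) = 1 / (3.0 · 3) = 0.11111
[Cl₂] = 0.1111 M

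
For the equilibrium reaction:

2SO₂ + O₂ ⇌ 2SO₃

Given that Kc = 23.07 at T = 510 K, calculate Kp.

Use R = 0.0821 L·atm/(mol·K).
K_p = 0.5510

Δn = (moles gaseous products) − (moles gaseous reactants) = -1
T = 510 K; RT = 0.0821 × 510 = 41.871
Kp = Kc·(RT)^Δn = 23.07 × (41.871)^-1 = 23.07 × 0.0238829 = 0.5510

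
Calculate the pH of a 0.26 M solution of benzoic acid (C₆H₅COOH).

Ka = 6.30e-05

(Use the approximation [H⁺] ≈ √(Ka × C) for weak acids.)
pH = 2.39

[H⁺] = √(Ka × C) = √(6.30e-05 × 0.26) = 4.0472e-03. pH = -log(4.0472e-03)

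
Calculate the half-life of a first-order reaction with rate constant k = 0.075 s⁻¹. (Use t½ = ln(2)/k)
9.24 s

t½ = ln(2)/k = 0.6931/0.075 = 9.24 s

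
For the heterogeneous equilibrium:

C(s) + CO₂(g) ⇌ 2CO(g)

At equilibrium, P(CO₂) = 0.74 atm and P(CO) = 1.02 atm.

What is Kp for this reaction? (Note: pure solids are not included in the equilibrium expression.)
K_p = 1.406

Solid C is excluded.
Kp = P(CO)²/P(CO₂) = (1.02)²/0.74 = 1.04/0.74 = 1.406.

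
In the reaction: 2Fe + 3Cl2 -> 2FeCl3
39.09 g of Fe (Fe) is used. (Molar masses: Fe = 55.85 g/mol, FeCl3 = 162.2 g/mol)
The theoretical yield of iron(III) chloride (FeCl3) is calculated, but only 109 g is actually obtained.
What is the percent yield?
Moles of Fe = 39.09 g ÷ 55.85 g/mol = 0.69991 mol
Mole ratio: 2 mol FeCl3 / 2 mol Fe
Moles of FeCl3 = 0.69991 × (2/2) = 0.69991 mol
Theoretical yield = 0.69991 mol × 162.2 g/mol = 113.53 g
Actual yield = 109 g
Percent yield = (109 / 113.53) × 100% = 96.0%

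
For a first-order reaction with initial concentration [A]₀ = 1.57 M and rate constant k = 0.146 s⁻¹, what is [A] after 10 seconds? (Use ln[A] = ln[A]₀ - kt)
0.3646 M

ln[A] = ln[A]₀ - k·t = ln(1.57) - (0.146)·(10) = 0.4511 - 1.4600 = -1.0089
[A] = e^(-1.0089) = 0.3646 M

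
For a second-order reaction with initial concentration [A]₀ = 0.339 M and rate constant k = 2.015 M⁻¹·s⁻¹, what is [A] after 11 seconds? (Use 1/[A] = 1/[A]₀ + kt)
0.0398 M

1/[A] = 1/[A]₀ + k·t = 1/0.339 + (2.015)·(11) = 2.9499 + 22.1650 = 25.1149
[A] = 1/25.1149 = 0.0398 M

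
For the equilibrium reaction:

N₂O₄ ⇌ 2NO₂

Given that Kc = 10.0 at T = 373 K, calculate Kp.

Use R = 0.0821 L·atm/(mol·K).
K_p = 306.2330

Δn = (moles gaseous products) − (moles gaseous reactants) = 1
T = 373 K; RT = 0.0821 × 373 = 30.6233
Kp = Kc·(RT)^Δn = 10.0 × (30.6233)^1 = 10.0 × 30.6233 = 306.2330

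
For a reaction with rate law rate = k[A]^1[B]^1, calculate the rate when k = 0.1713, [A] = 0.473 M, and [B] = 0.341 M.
0.02763 M/s

rate = k·[A]^1·[B]^1 = 0.1713·(0.473)^1·(0.341)^1 = 0.1713·0.473·0.341 = 0.02763 M/s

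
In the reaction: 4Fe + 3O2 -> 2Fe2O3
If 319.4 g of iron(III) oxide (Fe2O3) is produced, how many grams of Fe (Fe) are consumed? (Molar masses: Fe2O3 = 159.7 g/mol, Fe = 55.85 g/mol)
Moles of Fe2O3 = 319.4 g ÷ 159.7 g/mol = 2 mol
Mole ratio: 4 mol Fe / 2 mol Fe2O3
Moles of Fe = 2 × (4/2) = 4 mol
Mass of Fe = 4 mol × 55.85 g/mol = 223.4 g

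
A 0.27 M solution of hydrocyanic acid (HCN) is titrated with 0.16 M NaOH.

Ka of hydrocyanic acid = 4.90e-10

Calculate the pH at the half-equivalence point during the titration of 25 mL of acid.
pH = pKa = 9.31

At the half-equivalence point, [HA] = [A⁻], so by Henderson–Hasselbalch pH = pKa + log(1) = pKa.
pKa = −log(4.90e-10) = 9.31.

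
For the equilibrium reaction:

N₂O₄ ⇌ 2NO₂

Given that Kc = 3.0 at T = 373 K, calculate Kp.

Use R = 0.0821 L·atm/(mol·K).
K_p = 91.8699

Δn = (moles gaseous products) − (moles gaseous reactants) = 1
T = 373 K; RT = 0.0821 × 373 = 30.6233
Kp = Kc·(RT)^Δn = 3.0 × (30.6233)^1 = 3.0 × 30.6233 = 91.8699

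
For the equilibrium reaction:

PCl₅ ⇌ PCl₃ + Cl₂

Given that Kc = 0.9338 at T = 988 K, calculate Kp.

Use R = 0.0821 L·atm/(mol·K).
K_p = 75.7450

Δn = (moles gaseous products) − (moles gaseous reactants) = 1
T = 988 K; RT = 0.0821 × 988 = 81.1148
Kp = Kc·(RT)^Δn = 0.9338 × (81.1148)^1 = 0.9338 × 81.1148 = 75.7450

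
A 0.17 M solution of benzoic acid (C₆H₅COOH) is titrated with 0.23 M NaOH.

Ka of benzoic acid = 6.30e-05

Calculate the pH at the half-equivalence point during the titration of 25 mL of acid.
pH = pKa = 4.20

At the half-equivalence point, [HA] = [A⁻], so by Henderson–Hasselbalch pH = pKa + log(1) = pKa.
pKa = −log(6.30e-05) = 4.20.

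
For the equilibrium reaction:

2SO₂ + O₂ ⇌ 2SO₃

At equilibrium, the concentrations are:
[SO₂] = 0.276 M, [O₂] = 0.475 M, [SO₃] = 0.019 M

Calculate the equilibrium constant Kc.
K_c = 9.98e-03

Kc = ([SO₃]^2) / ([SO₂]^2 × [O₂])
   = ((0.019)^2) / ((0.276)^2·(0.475))
   = 0.000361 / 0.036184 = 9.98e-03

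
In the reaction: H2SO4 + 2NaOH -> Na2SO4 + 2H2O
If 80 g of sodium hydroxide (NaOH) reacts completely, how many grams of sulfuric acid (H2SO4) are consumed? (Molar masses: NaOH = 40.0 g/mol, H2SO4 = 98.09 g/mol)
Moles of NaOH = 80 g ÷ 40.0 g/mol = 2 mol
Mole ratio: 1 mol H2SO4 / 2 mol NaOH
Moles of H2SO4 = 2 × (1/2) = 1 mol
Mass of H2SO4 = 1 mol × 98.09 g/mol = 98.09 g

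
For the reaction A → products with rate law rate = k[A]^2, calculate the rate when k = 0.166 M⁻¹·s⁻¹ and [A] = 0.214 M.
0.007602 M/s

rate = k·[A]^2 = 0.166·(0.214)^2 = 0.166·0.045796 = 0.007602 M/s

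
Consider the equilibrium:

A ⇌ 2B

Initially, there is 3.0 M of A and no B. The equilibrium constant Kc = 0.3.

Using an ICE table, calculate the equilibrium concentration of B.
[B] = 0.877 M

ICE: [A] = 3.0 − x, [B] = 2x.
Kc = (2x)²/(3.0 − x) = 0.3 ⇒ 4x² + 0.3x − 0.9 = 0.
x = (−0.3 + √(0.3² + 4·4·0.9))/(2·4) = (−0.3 + √14.49)/8 = 0.43832.
[B] = 2x = 0.877 M.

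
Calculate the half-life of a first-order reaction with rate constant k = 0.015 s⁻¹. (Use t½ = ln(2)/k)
46.21 s

t½ = ln(2)/k = 0.6931/0.015 = 46.21 s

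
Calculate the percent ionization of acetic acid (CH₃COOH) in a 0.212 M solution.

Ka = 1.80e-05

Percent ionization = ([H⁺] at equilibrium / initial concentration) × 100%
Percent ionization = 0.917%

Let x = [H⁺]. Ka = x²/(C - x) ⇒ x² + (1.80e-05)x - (1.80e-05)(0.212) = 0. x = 1.9445e-03. Percent = (1.9445e-03/0.212) × 100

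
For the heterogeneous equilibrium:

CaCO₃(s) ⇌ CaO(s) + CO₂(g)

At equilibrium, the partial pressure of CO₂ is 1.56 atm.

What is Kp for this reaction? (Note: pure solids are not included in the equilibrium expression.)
K_p = 1.56

Solids (CaCO₃, CaO) have activity 1 and are excluded.
Kp = P(CO₂) = 1.56.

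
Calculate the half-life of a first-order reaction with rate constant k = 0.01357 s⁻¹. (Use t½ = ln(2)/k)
51.08 s

t½ = ln(2)/k = 0.6931/0.01357 = 51.08 s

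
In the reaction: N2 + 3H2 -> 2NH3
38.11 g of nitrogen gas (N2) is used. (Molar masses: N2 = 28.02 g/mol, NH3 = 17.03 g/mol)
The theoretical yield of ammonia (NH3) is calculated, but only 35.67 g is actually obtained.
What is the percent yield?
Moles of N2 = 38.11 g ÷ 28.02 g/mol = 1.3601 mol
Mole ratio: 2 mol NH3 / 1 mol N2
Moles of NH3 = 1.3601 × (2/1) = 2.7202 mol
Theoretical yield = 2.7202 mol × 17.03 g/mol = 46.325 g
Actual yield = 35.67 g
Percent yield = (35.67 / 46.325) × 100% = 77.0%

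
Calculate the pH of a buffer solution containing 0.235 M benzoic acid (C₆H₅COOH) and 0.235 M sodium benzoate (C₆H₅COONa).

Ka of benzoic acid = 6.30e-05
pH = 4.20

pKa = -log(6.30e-05) = 4.20. pH = pKa + log([A⁻]/[HA]) = 4.20 + log(0.235/0.235)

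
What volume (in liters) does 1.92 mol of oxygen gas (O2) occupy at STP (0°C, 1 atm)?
At STP, 1 mol of gas occupies 22.4 L
Volume = 1.92 mol × 22.4 L/mol = 43.01 L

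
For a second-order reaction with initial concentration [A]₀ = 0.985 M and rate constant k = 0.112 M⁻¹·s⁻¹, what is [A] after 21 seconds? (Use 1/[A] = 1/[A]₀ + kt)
0.2970 M

1/[A] = 1/[A]₀ + k·t = 1/0.985 + (0.112)·(21) = 1.0152 + 2.3520 = 3.3672
[A] = 1/3.3672 = 0.2970 M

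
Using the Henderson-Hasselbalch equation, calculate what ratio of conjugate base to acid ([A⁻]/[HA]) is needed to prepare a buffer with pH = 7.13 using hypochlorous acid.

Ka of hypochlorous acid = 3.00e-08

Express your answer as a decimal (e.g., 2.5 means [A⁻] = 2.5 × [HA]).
[A⁻]/[HA] = 0.405

pKa = −log(3.00e-08) = 7.5229. pH = pKa + log([A⁻]/[HA]). 7.13 = 7.5229 + log(ratio). log(ratio) = 7.13 − 7.5229 = -0.3929. ratio = 10^(-0.3929) = 0.405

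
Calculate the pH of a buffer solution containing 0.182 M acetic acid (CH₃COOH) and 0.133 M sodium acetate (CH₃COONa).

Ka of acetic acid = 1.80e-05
pH = 4.61

pKa = -log(1.80e-05) = 4.74. pH = pKa + log([A⁻]/[HA]) = 4.74 + log(0.133/0.182)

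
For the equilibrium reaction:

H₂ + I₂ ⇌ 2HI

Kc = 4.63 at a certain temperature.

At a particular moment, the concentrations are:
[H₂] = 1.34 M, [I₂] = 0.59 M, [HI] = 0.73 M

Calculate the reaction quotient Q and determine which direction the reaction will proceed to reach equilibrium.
Q = 0.674, Q < K, reaction proceeds forward (toward products)

Q = ([HI]^2) / ([H₂] × [I₂])
  = ((0.73)^2) / ((1.34)·(0.59)) = 0.5329/0.7906 = 0.674
Since Q = 0.674 < Kc = 4.63, the reaction proceeds forward (toward products) to reach equilibrium.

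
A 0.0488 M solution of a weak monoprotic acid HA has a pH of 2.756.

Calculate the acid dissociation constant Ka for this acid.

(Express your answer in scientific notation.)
K_a = 6.54e-05

[H⁺] = 10^(−pH) = 10^(−2.756) = 1.754e-03 M. For HA ⇌ H⁺ + A⁻, Ka = x²/(C − x) = (1.754e-03)²/(0.0488 − 1.754e-03) = 6.54e-05.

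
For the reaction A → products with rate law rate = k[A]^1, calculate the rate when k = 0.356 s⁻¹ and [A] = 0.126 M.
0.04486 M/s

rate = k·[A]^1 = 0.356·(0.126)^1 = 0.356·0.126 = 0.04486 M/s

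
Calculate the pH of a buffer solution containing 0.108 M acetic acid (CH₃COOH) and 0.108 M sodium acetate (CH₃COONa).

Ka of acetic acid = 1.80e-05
pH = 4.74

pKa = -log(1.80e-05) = 4.74. pH = pKa + log([A⁻]/[HA]) = 4.74 + log(0.108/0.108)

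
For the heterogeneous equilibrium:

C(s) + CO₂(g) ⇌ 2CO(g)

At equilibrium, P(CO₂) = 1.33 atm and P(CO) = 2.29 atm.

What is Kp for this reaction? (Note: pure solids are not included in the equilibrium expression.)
K_p = 3.943

Solid C is excluded.
Kp = P(CO)²/P(CO₂) = (2.29)²/1.33 = 5.244/1.33 = 3.943.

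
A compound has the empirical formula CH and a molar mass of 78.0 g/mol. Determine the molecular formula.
Empirical formula mass of CH = 13.02 g/mol
Multiplier = 78.0 / 13.02 ≈ 6
Molecular formula = (CH) × 6 = C6H6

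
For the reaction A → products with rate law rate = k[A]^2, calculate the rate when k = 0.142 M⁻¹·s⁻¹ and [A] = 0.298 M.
0.01261 M/s

rate = k·[A]^2 = 0.142·(0.298)^2 = 0.142·0.088804 = 0.01261 M/s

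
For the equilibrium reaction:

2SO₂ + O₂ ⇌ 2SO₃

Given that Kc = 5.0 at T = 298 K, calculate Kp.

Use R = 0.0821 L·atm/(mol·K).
K_p = 0.2044

Δn = (moles gaseous products) − (moles gaseous reactants) = -1
T = 298 K; RT = 0.0821 × 298 = 24.4658
Kp = Kc·(RT)^Δn = 5.0 × (24.4658)^-1 = 5.0 × 0.0408734 = 0.2044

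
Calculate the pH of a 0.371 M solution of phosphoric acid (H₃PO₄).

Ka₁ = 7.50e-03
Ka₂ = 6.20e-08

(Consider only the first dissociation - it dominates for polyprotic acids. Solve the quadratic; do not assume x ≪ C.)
pH = 1.31

x² + Ka₁·x − Ka₁·C = 0 with Ka₁ = 7.50e-03, C = 0.371.
x = (−Ka₁ + √(Ka₁² + 4·Ka₁·C))/2 = 4.9133e-02 M, so pH = 1.31.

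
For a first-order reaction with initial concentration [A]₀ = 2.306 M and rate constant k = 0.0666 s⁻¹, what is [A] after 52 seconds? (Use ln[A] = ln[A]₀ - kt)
0.0722 M

ln[A] = ln[A]₀ - k·t = ln(2.306) - (0.0666)·(52) = 0.8355 - 3.4632 = -2.6277
[A] = e^(-2.6277) = 0.0722 M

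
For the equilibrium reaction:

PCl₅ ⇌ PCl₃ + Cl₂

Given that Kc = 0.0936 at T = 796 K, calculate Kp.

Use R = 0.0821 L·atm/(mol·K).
K_p = 6.1169

Δn = (moles gaseous products) − (moles gaseous reactants) = 1
T = 796 K; RT = 0.0821 × 796 = 65.3516
Kp = Kc·(RT)^Δn = 0.0936 × (65.3516)^1 = 0.0936 × 65.3516 = 6.1169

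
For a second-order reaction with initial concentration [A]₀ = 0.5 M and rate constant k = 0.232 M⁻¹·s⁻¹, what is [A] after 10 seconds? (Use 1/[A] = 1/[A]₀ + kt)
0.2315 M

1/[A] = 1/[A]₀ + k·t = 1/0.5 + (0.232)·(10) = 2.0000 + 2.3200 = 4.3200
[A] = 1/4.3200 = 0.2315 M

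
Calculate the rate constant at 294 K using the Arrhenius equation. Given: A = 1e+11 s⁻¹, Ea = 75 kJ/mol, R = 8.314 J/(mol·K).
4.72e-03 s⁻¹

k = A·exp(-Ea/(R·T)) = 1e+11·exp(-75000/(8.314·294)) = 1e+11·exp(-30.6834) = 1e+11·4.7245e-14 = 4.72e-03 s⁻¹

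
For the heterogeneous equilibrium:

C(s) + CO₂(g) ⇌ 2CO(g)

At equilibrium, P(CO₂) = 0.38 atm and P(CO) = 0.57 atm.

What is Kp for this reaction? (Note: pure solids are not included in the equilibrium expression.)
K_p = 0.855

Solid C is excluded.
Kp = P(CO)²/P(CO₂) = (0.57)²/0.38 = 0.3249/0.38 = 0.855.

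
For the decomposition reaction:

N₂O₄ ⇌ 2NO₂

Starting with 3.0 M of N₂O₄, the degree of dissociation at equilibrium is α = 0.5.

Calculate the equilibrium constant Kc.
K_c = 6.0000

x = α·[A]₀ = 0.5 × 3.0 = 1.5 M dissociated.
At eq: [N₂O₄] = 3.0 − 1.5 = 1.5 M; [NO₂] = 2x = 3 M.
Kc = [NO₂]²/[N₂O₄] = (3)²/1.5 = 6.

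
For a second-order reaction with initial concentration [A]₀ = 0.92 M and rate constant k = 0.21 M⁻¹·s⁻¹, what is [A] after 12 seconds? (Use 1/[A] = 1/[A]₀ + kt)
0.2772 M

1/[A] = 1/[A]₀ + k·t = 1/0.92 + (0.21)·(12) = 1.0870 + 2.5200 = 3.6070
[A] = 1/3.6070 = 0.2772 M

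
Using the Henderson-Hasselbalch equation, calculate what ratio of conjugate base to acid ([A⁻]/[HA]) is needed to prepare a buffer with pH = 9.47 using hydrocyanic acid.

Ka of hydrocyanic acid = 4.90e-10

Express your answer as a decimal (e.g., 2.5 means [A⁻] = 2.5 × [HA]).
[A⁻]/[HA] = 1.446

pKa = −log(4.90e-10) = 9.3098. pH = pKa + log([A⁻]/[HA]). 9.47 = 9.3098 + log(ratio). log(ratio) = 9.47 − 9.3098 = 0.1602. ratio = 10^(0.1602) = 1.446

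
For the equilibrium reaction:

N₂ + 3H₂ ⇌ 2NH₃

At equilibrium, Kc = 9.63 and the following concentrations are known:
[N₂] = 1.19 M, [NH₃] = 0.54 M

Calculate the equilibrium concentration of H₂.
[H₂] = 0.2941 M

Kc = ([NH₃]^2) / ([N₂] × [H₂]^3) = 9.63
[H₂]^3 = (product terms)/(Kc · other reactant terms) = 0.2916 / (9.63 · 1.19) = 0.025446
[H₂] = (0.025446)^(1/3) = 0.2941 M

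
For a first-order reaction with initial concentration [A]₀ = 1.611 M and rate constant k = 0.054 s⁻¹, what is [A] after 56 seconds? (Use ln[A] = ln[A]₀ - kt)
0.0783 M

ln[A] = ln[A]₀ - k·t = ln(1.611) - (0.054)·(56) = 0.4769 - 3.0240 = -2.5471
[A] = e^(-2.5471) = 0.0783 M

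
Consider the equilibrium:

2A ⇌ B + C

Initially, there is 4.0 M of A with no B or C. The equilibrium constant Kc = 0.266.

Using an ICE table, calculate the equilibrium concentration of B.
[B] = 1.016 M

ICE: [A] = 4.0 − 2x, [B] = [C] = x.
Kc = x²/(4.0 − 2x)² = 0.266 ⇒ √Kc = x/(4.0 − 2x).
x = √0.266·4.0/(1 + 2√0.266) = 0.51575·4.0/2.0315 = 1.0155.
[B] = x = 1.016 M.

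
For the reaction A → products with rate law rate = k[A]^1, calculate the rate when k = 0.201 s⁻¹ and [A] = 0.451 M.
0.09065 M/s

rate = k·[A]^1 = 0.201·(0.451)^1 = 0.201·0.451 = 0.09065 M/s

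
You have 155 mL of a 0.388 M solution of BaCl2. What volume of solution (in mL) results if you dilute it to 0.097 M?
Using M₁V₁ = M₂V₂:
0.388 × 155 = 0.097 × V₂
V₂ = (0.388 × 155) / 0.097 = 620 mL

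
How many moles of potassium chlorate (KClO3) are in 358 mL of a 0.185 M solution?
Moles = Molarity × Volume (L)
Moles = 0.185 M × 0.358 L = 0.06623 mol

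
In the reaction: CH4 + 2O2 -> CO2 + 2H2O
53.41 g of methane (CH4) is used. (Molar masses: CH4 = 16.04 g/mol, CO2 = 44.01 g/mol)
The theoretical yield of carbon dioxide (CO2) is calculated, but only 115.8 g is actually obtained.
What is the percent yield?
Moles of CH4 = 53.41 g ÷ 16.04 g/mol = 3.3298 mol
Mole ratio: 1 mol CO2 / 1 mol CH4
Moles of CO2 = 3.3298 × (1/1) = 3.3298 mol
Theoretical yield = 3.3298 mol × 44.01 g/mol = 146.54 g
Actual yield = 115.8 g
Percent yield = (115.8 / 146.54) × 100% = 79.0%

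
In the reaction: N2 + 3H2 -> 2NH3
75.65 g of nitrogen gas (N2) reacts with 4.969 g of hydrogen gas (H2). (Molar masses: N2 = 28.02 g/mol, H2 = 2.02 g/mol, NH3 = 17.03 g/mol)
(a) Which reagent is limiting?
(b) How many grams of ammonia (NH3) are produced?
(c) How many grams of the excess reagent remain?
(a) H2, (b) 27.93 g, (c) 52.67 g

Moles of N2 = 75.65 g ÷ 28.02 g/mol = 2.69986 mol
Moles of H2 = 4.969 g ÷ 2.02 g/mol = 2.4599 mol
Moles ÷ coefficient: N2: 2.69986/1 = 2.7, H2: 2.4599/3 = 0.82
(a) H2 has the smaller value, so H2 is the limiting reagent.
(b) Moles of NH3 = 2.4599 mol H2 × (2/3) = 1.63993 mol; mass = 1.63993 mol × 17.03 g/mol = 27.93 g
(c) N2 consumed = 2.4599 × (1/3) = 0.819967 mol; remaining = 2.69986 − 0.819967 = 1.87989 mol; mass = 1.87989 mol × 28.02 g/mol = 52.67 g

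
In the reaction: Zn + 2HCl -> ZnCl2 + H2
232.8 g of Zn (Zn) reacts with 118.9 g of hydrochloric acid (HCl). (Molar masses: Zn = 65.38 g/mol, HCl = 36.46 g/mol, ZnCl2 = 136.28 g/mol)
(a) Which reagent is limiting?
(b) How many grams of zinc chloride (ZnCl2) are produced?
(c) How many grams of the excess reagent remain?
(a) HCl, (b) 222.2 g, (c) 126.2 g

Moles of Zn = 232.8 g ÷ 65.38 g/mol = 3.56072 mol
Moles of HCl = 118.9 g ÷ 36.46 g/mol = 3.26111 mol
Moles ÷ coefficient: Zn: 3.56072/1 = 3.561, HCl: 3.26111/2 = 1.631
(a) HCl has the smaller value, so HCl is the limiting reagent.
(b) Moles of ZnCl2 = 3.26111 mol HCl × (1/2) = 1.63055 mol; mass = 1.63055 mol × 136.28 g/mol = 222.2 g
(c) Zn consumed = 3.26111 × (1/2) = 1.63055 mol; remaining = 3.56072 − 1.63055 = 1.93017 mol; mass = 1.93017 mol × 65.38 g/mol = 126.2 g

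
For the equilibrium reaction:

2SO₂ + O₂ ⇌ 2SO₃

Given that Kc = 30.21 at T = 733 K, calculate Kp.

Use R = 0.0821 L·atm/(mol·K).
K_p = 0.5020

Δn = (moles gaseous products) − (moles gaseous reactants) = -1
T = 733 K; RT = 0.0821 × 733 = 60.1793
Kp = Kc·(RT)^Δn = 30.21 × (60.1793)^-1 = 30.21 × 0.016617 = 0.5020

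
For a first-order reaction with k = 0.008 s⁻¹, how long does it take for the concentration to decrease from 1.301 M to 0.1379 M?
280.54 s

From ln[A] = ln[A]₀ - k·t: t = ln([A]₀/[A])/k = ln(1.301/0.1379)/0.008 = ln(9.4344)/0.008 = 2.2444/0.008 = 280.54 s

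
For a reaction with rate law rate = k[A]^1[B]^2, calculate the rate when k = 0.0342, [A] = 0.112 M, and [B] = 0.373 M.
0.0005329 M/s

rate = k·[A]^1·[B]^2 = 0.0342·(0.112)^1·(0.373)^2 = 0.0342·0.112·0.139129 = 0.0005329 M/s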